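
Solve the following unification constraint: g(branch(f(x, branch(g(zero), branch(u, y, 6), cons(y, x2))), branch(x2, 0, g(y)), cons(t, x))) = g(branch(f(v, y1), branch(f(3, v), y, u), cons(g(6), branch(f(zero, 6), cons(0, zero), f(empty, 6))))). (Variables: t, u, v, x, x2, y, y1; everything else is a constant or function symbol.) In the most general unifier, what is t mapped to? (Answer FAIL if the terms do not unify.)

Decompose g/1: branch(f(x, branch(g(zero), branch(u, y, 6), cons(y, x2))), branch(x2, 0, g(y)), cons(t, x)) = branch(f(v, y1), branch(f(3, v), y, u), cons(g(6), branch(f(zero, 6), cons(0, zero), f(empty, 6)))).
Decompose branch/3: f(x, branch(g(zero), branch(u, y, 6), cons(y, x2))) = f(v, y1),  branch(x2, 0, g(y)) = branch(f(3, v), y, u),  cons(t, x) = cons(g(6), branch(f(zero, 6), cons(0, zero), f(empty, 6))).
Decompose f/2: x = v,  branch(g(zero), branch(u, y, 6), cons(y, x2)) = y1.
Bind x := v; substituting into the one remaining equation that mentions x gives: cons(t, v) = cons(g(6), branch(f(zero, 6), cons(0, zero), f(empty, 6))).
Bind y1 := branch(g(zero), branch(u, y, 6), cons(y, x2)); no other remaining equation mentions y1.
Decompose branch/3: x2 = f(3, v),  0 = y,  g(y) = u.
Bind x2 := f(3, v); no other remaining equation mentions x2. Substituting into the earlier binding gives y1 := branch(g(zero), branch(u, y, 6), cons(y, f(3, v))).
Bind y := 0; substituting into the one remaining equation that mentions y gives: g(0) = u. Substituting into the earlier binding gives y1 := branch(g(zero), branch(u, 0, 6), cons(0, f(3, v))).
Bind u := g(0); no other remaining equation mentions u. Substituting into the earlier binding gives y1 := branch(g(zero), branch(g(0), 0, 6), cons(0, f(3, v))).
Decompose cons/2: t = g(6),  v = branch(f(zero, 6), cons(0, zero), f(empty, 6)).
Bind t := g(6); no other remaining equation mentions t.
Bind v := branch(f(zero, 6), cons(0, zero), f(empty, 6)). Substituting into the earlier bindings gives x := branch(f(zero, 6), cons(0, zero), f(empty, 6)), y1 := branch(g(zero), branch(g(0), 0, 6), cons(0, f(3, branch(f(zero, 6), cons(0, zero), f(empty, 6))))), x2 := f(3, branch(f(zero, 6), cons(0, zero), f(empty, 6))).
MGU = { x ↦ branch(f(zero, 6), cons(0, zero), f(empty, 6)), y1 ↦ branch(g(zero), branch(g(0), 0, 6), cons(0, f(3, branch(f(zero, 6), cons(0, zero), f(empty, 6))))), x2 ↦ f(3, branch(f(zero, 6), cons(0, zero), f(empty, 6))), y ↦ 0, u ↦ g(0), t ↦ g(6), v ↦ branch(f(zero, 6), cons(0, zero), f(empty, 6)) }, so t ↦ g(6).

g(6)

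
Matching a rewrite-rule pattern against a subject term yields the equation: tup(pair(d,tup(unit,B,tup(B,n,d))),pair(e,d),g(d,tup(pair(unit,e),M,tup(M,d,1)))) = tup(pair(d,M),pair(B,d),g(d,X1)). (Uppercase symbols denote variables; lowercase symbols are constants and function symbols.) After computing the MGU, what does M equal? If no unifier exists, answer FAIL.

Decompose tup/3: pair(d,tup(unit,B,tup(B,n,d))) = pair(d,M),  pair(e,d) = pair(B,d),  g(d,tup(pair(unit,e),M,tup(M,d,1))) = g(d,X1).
Decompose pair/2: d = d,  tup(unit,B,tup(B,n,d)) = M.
Delete trivial equation d = d.
Bind M := tup(unit,B,tup(B,n,d)); substituting into the one remaining equation that mentions M gives: g(d,tup(pair(unit,e),tup(unit,B,tup(B,n,d)),tup(tup(unit,B,tup(B,n,d)),d,1))) = g(d,X1).
Decompose pair/2: e = B,  d = d.
Bind B := e; substituting into the one remaining equation that mentions B gives: g(d,tup(pair(unit,e),tup(unit,e,tup(e,n,d)),tup(tup(unit,e,tup(e,n,d)),d,1))) = g(d,X1). Substituting into the earlier binding gives M := tup(unit,e,tup(e,n,d)).
Delete trivial equation d = d.
Decompose g/2: d = d,  tup(pair(unit,e),tup(unit,e,tup(e,n,d)),tup(tup(unit,e,tup(e,n,d)),d,1)) = X1.
Delete trivial equation d = d.
Bind X1 := tup(pair(unit,e),tup(unit,e,tup(e,n,d)),tup(tup(unit,e,tup(e,n,d)),d,1)).
MGU = { M := tup(unit,e,tup(e,n,d)), B := e, X1 := tup(pair(unit,e),tup(unit,e,tup(e,n,d)),tup(tup(unit,e,tup(e,n,d)),d,1)) }, so M := tup(unit,e,tup(e,n,d)).

tup(unit,e,tup(e,n,d))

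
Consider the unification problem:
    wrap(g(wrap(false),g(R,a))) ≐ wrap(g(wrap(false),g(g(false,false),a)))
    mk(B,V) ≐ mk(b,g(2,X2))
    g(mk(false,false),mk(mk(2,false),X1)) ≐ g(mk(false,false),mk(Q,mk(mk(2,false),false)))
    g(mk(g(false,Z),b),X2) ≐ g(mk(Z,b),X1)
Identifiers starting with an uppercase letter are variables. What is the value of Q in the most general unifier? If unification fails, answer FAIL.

FAIL

Decompose wrap/1: g(wrap(false),g(R,a)) ≐ g(wrap(false),g(g(false,false),a)).
Decompose g/2: wrap(false) ≐ wrap(false),  g(R,a) ≐ g(g(false,false),a).
Delete trivial equation wrap(false) ≐ wrap(false).
Decompose g/2: R ≐ g(false,false),  a ≐ a.
Bind R := g(false,false); no other remaining equation mentions R.
Delete trivial equation a ≐ a.
Decompose mk/2: B ≐ b,  V ≐ g(2,X2).
Bind B := b; no other remaining equation mentions B.
Bind V := g(2,X2); no other remaining equation mentions V.
Decompose g/2: mk(false,false) ≐ mk(false,false),  mk(mk(2,false),X1) ≐ mk(Q,mk(mk(2,false),false)).
Delete trivial equation mk(false,false) ≐ mk(false,false).
Decompose mk/2: mk(2,false) ≐ Q,  X1 ≐ mk(mk(2,false),false).
Bind Q := mk(2,false); no other remaining equation mentions Q.
Bind X1 := mk(mk(2,false),false); substituting into the remaining equation gives: g(mk(g(false,Z),b),X2) ≐ g(mk(Z,b),mk(mk(2,false),false)).
Decompose g/2: mk(g(false,Z),b) ≐ mk(Z,b),  X2 ≐ mk(mk(2,false),false).
Decompose mk/2: g(false,Z) ≐ Z,  b ≐ b.
Occurs check fails: Z occurs in g(false,Z); the equation Z ≐ g(false,Z) has no finite solution.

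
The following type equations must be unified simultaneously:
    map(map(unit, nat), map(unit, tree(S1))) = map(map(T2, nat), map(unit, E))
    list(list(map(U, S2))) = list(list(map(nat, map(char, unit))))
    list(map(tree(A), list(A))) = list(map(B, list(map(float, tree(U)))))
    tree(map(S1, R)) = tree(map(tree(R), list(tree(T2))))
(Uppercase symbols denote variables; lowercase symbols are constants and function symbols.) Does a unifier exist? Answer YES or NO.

YES

Decompose map/2: map(unit, nat) = map(T2, nat),  map(unit, tree(S1)) = map(unit, E).
Decompose map/2: unit = T2,  nat = nat.
Bind T2 := unit; substituting into the one remaining equation that mentions T2 gives: tree(map(S1, R)) = tree(map(tree(R), list(tree(unit)))).
Delete trivial equation nat = nat.
Decompose map/2: unit = unit,  tree(S1) = E.
Delete trivial equation unit = unit.
Bind E := tree(S1); no other remaining equation mentions E.
Decompose list/1: list(map(U, S2)) = list(map(nat, map(char, unit))).
Decompose list/1: map(U, S2) = map(nat, map(char, unit)).
Decompose map/2: U = nat,  S2 = map(char, unit).
Bind U := nat; substituting into the one remaining equation that mentions U gives: list(map(tree(A), list(A))) = list(map(B, list(map(float, tree(nat))))).
Bind S2 := map(char, unit); no other remaining equation mentions S2.
Decompose list/1: map(tree(A), list(A)) = map(B, list(map(float, tree(nat)))).
Decompose map/2: tree(A) = B,  list(A) = list(map(float, tree(nat))).
Bind B := tree(A); no other remaining equation mentions B.
Decompose list/1: A = map(float, tree(nat)).
Bind A := map(float, tree(nat)); no other remaining equation mentions A. Substituting into the earlier binding gives B := tree(map(float, tree(nat))).
Decompose tree/1: map(S1, R) = map(tree(R), list(tree(unit))).
Decompose map/2: S1 = tree(R),  R = list(tree(unit)).
Bind S1 := tree(R); no other remaining equation mentions S1. Substituting into the earlier binding gives E := tree(tree(R)).
Bind R := list(tree(unit)). Substituting into the earlier bindings gives E := tree(tree(list(tree(unit)))), S1 := tree(list(tree(unit))).
No equations remain and no clash or occurs-check failure arose, so a unifier exists.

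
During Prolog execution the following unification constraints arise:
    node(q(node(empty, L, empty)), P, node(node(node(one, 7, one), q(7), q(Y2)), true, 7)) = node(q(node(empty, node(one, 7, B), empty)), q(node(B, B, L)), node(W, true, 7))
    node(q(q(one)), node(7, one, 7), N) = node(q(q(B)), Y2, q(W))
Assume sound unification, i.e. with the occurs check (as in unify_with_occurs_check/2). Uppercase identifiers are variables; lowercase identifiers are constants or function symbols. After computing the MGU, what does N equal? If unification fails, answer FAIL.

q(node(node(one, 7, one), q(7), q(node(7, one, 7))))

Decompose node/3: q(node(empty, L, empty)) = q(node(empty, node(one, 7, B), empty)),  P = q(node(B, B, L)),  node(node(node(one, 7, one), q(7), q(Y2)), true, 7) = node(W, true, 7).
Decompose q/1: node(empty, L, empty) = node(empty, node(one, 7, B), empty).
Decompose node/3: empty = empty,  L = node(one, 7, B),  empty = empty.
Delete trivial equation empty = empty.
Bind L := node(one, 7, B); substituting into the one remaining equation that mentions L gives: P = q(node(B, B, node(one, 7, B))).
Delete trivial equation empty = empty.
Bind P := q(node(B, B, node(one, 7, B))); no other remaining equation mentions P.
Decompose node/3: node(node(one, 7, one), q(7), q(Y2)) = W,  true = true,  7 = 7.
Bind W := node(node(one, 7, one), q(7), q(Y2)); substituting into the one remaining equation that mentions W gives: node(q(q(one)), node(7, one, 7), N) = node(q(q(B)), Y2, q(node(node(one, 7, one), q(7), q(Y2)))).
Delete trivial equation true = true.
Delete trivial equation 7 = 7.
Decompose node/3: q(q(one)) = q(q(B)),  node(7, one, 7) = Y2,  N = q(node(node(one, 7, one), q(7), q(Y2))).
Decompose q/1: q(one) = q(B).
Decompose q/1: one = B.
Bind B := one; no other remaining equation mentions B. Substituting into the earlier bindings gives L := node(one, 7, one), P := q(node(one, one, node(one, 7, one))).
Bind Y2 := node(7, one, 7); substituting into the remaining equation gives: N = q(node(node(one, 7, one), q(7), q(node(7, one, 7)))). Substituting into the earlier binding gives W := node(node(one, 7, one), q(7), q(node(7, one, 7))).
Bind N := q(node(node(one, 7, one), q(7), q(node(7, one, 7)))).
MGU = { L = node(one, 7, one), P = q(node(one, one, node(one, 7, one))), W = node(node(one, 7, one), q(7), q(node(7, one, 7))), B = one, Y2 = node(7, one, 7), N = q(node(node(one, 7, one), q(7), q(node(7, one, 7)))) }, so N = q(node(node(one, 7, one), q(7), q(node(7, one, 7)))).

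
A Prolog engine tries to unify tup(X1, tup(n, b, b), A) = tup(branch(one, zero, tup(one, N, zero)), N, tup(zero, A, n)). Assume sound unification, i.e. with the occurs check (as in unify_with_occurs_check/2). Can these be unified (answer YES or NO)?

NO

Decompose tup/3: X1 = branch(one, zero, tup(one, N, zero)),  tup(n, b, b) = N,  A = tup(zero, A, n).
Bind X1 := branch(one, zero, tup(one, N, zero)); no other remaining equation mentions X1.
Bind N := tup(n, b, b); no other remaining equation mentions N. Substituting into the earlier binding gives X1 := branch(one, zero, tup(one, tup(n, b, b), zero)).
Occurs check fails: A occurs in tup(zero, A, n); the equation A = tup(zero, A, n) has no finite solution.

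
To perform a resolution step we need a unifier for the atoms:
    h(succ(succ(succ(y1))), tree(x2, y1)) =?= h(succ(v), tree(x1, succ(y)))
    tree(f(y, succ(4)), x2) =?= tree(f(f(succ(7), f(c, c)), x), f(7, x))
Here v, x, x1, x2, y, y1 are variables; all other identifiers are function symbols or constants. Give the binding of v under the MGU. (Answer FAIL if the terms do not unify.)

succ(succ(succ(f(succ(7), f(c, c)))))

Decompose h/2: succ(succ(succ(y1))) =?= succ(v),  tree(x2, y1) =?= tree(x1, succ(y)).
Decompose succ/1: succ(succ(y1)) =?= v.
Bind v := succ(succ(y1)); no other remaining equation mentions v.
Decompose tree/2: x2 =?= x1,  y1 =?= succ(y).
Bind x2 := x1; substituting into the one remaining equation that mentions x2 gives: tree(f(y, succ(4)), x1) =?= tree(f(f(succ(7), f(c, c)), x), f(7, x)).
Bind y1 := succ(y); no other remaining equation mentions y1. Substituting into the earlier binding gives v := succ(succ(succ(y))).
Decompose tree/2: f(y, succ(4)) =?= f(f(succ(7), f(c, c)), x),  x1 =?= f(7, x).
Decompose f/2: y =?= f(succ(7), f(c, c)),  succ(4) =?= x.
Bind y := f(succ(7), f(c, c)); no other remaining equation mentions y. Substituting into the earlier bindings gives v := succ(succ(succ(f(succ(7), f(c, c))))), y1 := succ(f(succ(7), f(c, c))).
Bind x := succ(4); substituting into the remaining equation gives: x1 =?= f(7, succ(4)).
Bind x1 := f(7, succ(4)). Substituting into the earlier binding gives x2 := f(7, succ(4)).
MGU = { v -> succ(succ(succ(f(succ(7), f(c, c))))), x2 -> f(7, succ(4)), y1 -> succ(f(succ(7), f(c, c))), y -> f(succ(7), f(c, c)), x -> succ(4), x1 -> f(7, succ(4)) }, so v -> succ(succ(succ(f(succ(7), f(c, c))))).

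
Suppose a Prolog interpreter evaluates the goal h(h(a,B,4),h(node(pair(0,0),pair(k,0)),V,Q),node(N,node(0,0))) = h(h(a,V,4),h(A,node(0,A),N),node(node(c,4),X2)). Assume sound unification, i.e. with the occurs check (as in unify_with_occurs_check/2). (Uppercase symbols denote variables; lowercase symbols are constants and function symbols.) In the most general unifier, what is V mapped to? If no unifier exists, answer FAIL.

Decompose h/3: h(a,B,4) = h(a,V,4),  h(node(pair(0,0),pair(k,0)),V,Q) = h(A,node(0,A),N),  node(N,node(0,0)) = node(node(c,4),X2).
Decompose h/3: a = a,  B = V,  4 = 4.
Delete trivial equation a = a.
Bind B := V; no other remaining equation mentions B.
Delete trivial equation 4 = 4.
Decompose h/3: node(pair(0,0),pair(k,0)) = A,  V = node(0,A),  Q = N.
Bind A := node(pair(0,0),pair(k,0)); substituting into the one remaining equation that mentions A gives: V = node(0,node(pair(0,0),pair(k,0))).
Bind V := node(0,node(pair(0,0),pair(k,0))); no other remaining equation mentions V. Substituting into the earlier binding gives B := node(0,node(pair(0,0),pair(k,0))).
Bind Q := N; no other remaining equation mentions Q.
Decompose node/2: N = node(c,4),  node(0,0) = X2.
Bind N := node(c,4); no other remaining equation mentions N. Substituting into the earlier binding gives Q := node(c,4).
Bind X2 := node(0,0).
MGU = { B ↦ node(0,node(pair(0,0),pair(k,0))), A ↦ node(pair(0,0),pair(k,0)), V ↦ node(0,node(pair(0,0),pair(k,0))), Q ↦ node(c,4), N ↦ node(c,4), X2 ↦ node(0,0) }, so V ↦ node(0,node(pair(0,0),pair(k,0))).

node(0,node(pair(0,0),pair(k,0)))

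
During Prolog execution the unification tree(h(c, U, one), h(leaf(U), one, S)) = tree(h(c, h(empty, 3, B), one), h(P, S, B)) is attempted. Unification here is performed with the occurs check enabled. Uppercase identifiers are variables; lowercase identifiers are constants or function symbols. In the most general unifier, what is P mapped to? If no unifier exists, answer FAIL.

leaf(h(empty, 3, one))

Decompose tree/2: h(c, U, one) = h(c, h(empty, 3, B), one),  h(leaf(U), one, S) = h(P, S, B).
Decompose h/3: c = c,  U = h(empty, 3, B),  one = one.
Delete trivial equation c = c.
Bind U := h(empty, 3, B); substituting into the one remaining equation that mentions U gives: h(leaf(h(empty, 3, B)), one, S) = h(P, S, B).
Delete trivial equation one = one.
Decompose h/3: leaf(h(empty, 3, B)) = P,  one = S,  S = B.
Bind P := leaf(h(empty, 3, B)); no other remaining equation mentions P.
Bind S := one; substituting into the remaining equation gives: one = B.
Bind B := one. Substituting into the earlier bindings gives U := h(empty, 3, one), P := leaf(h(empty, 3, one)).
MGU = { U -> h(empty, 3, one), P -> leaf(h(empty, 3, one)), S -> one, B -> one }, so P -> leaf(h(empty, 3, one)).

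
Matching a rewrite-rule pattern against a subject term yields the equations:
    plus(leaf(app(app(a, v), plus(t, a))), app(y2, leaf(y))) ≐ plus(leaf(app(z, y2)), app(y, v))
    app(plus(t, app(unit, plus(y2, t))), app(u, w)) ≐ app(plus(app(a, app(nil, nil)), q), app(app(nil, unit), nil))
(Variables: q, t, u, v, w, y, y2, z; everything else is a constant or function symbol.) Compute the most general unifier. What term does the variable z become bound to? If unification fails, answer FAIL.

Decompose plus/2: leaf(app(app(a, v), plus(t, a))) ≐ leaf(app(z, y2)),  app(y2, leaf(y)) ≐ app(y, v).
Decompose leaf/1: app(app(a, v), plus(t, a)) ≐ app(z, y2).
Decompose app/2: app(a, v) ≐ z,  plus(t, a) ≐ y2.
Bind z := app(a, v); no other remaining equation mentions z.
Bind y2 := plus(t, a); substituting into the remaining equations gives: app(plus(t, a), leaf(y)) ≐ app(y, v),  app(plus(t, app(unit, plus(plus(t, a), t))), app(u, w)) ≐ app(plus(app(a, app(nil, nil)), q), app(app(nil, unit), nil)).
Decompose app/2: plus(t, a) ≐ y,  leaf(y) ≐ v.
Bind y := plus(t, a); substituting into the one remaining equation that mentions y gives: leaf(plus(t, a)) ≐ v.
Bind v := leaf(plus(t, a)); no other remaining equation mentions v. Substituting into the earlier binding gives z := app(a, leaf(plus(t, a))).
Decompose app/2: plus(t, app(unit, plus(plus(t, a), t))) ≐ plus(app(a, app(nil, nil)), q),  app(u, w) ≐ app(app(nil, unit), nil).
Decompose plus/2: t ≐ app(a, app(nil, nil)),  app(unit, plus(plus(t, a), t)) ≐ q.
Bind t := app(a, app(nil, nil)); substituting into the one remaining equation that mentions t gives: app(unit, plus(plus(app(a, app(nil, nil)), a), app(a, app(nil, nil)))) ≐ q. Substituting into the earlier bindings gives z := app(a, leaf(plus(app(a, app(nil, nil)), a))), y2 := plus(app(a, app(nil, nil)), a), y := plus(app(a, app(nil, nil)), a), v := leaf(plus(app(a, app(nil, nil)), a)).
Bind q := app(unit, plus(plus(app(a, app(nil, nil)), a), app(a, app(nil, nil)))); no other remaining equation mentions q.
Decompose app/2: u ≐ app(nil, unit),  w ≐ nil.
Bind u := app(nil, unit); no other remaining equation mentions u.
Bind w := nil.
MGU = { z -> app(a, leaf(plus(app(a, app(nil, nil)), a))), y2 -> plus(app(a, app(nil, nil)), a), y -> plus(app(a, app(nil, nil)), a), v -> leaf(plus(app(a, app(nil, nil)), a)), t -> app(a, app(nil, nil)), q -> app(unit, plus(plus(app(a, app(nil, nil)), a), app(a, app(nil, nil)))), u -> app(nil, unit), w -> nil }, so z -> app(a, leaf(plus(app(a, app(nil, nil)), a))).

app(a, leaf(plus(app(a, app(nil, nil)), a)))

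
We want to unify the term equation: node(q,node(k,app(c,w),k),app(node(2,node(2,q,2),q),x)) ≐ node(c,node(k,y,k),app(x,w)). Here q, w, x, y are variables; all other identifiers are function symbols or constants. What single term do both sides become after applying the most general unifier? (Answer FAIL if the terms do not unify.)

Decompose node/3: q ≐ c,  node(k,app(c,w),k) ≐ node(k,y,k),  app(node(2,node(2,q,2),q),x) ≐ app(x,w).
Bind q := c; substituting into the one remaining equation that mentions q gives: app(node(2,node(2,c,2),c),x) ≐ app(x,w).
Decompose node/3: k ≐ k,  app(c,w) ≐ y,  k ≐ k.
Delete trivial equation k ≐ k.
Bind y := app(c,w); no other remaining equation mentions y.
Delete trivial equation k ≐ k.
Decompose app/2: node(2,node(2,c,2),c) ≐ x,  x ≐ w.
Bind x := node(2,node(2,c,2),c); substituting into the remaining equation gives: node(2,node(2,c,2),c) ≐ w.
Bind w := node(2,node(2,c,2),c). Substituting into the earlier binding gives y := app(c,node(2,node(2,c,2),c)).
Applying the MGU to either side gives node(c,node(k,app(c,node(2,node(2,c,2),c)),k),app(node(2,node(2,c,2),c),node(2,node(2,c,2),c))).

node(c,node(k,app(c,node(2,node(2,c,2),c)),k),app(node(2,node(2,c,2),c),node(2,node(2,c,2),c)))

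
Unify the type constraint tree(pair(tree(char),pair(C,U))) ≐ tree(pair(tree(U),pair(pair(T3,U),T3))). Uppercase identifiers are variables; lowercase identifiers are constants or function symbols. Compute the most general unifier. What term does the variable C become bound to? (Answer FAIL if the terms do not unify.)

Decompose tree/1: pair(tree(char),pair(C,U)) ≐ pair(tree(U),pair(pair(T3,U),T3)).
Decompose pair/2: tree(char) ≐ tree(U),  pair(C,U) ≐ pair(pair(T3,U),T3).
Decompose tree/1: char ≐ U.
Bind U := char; substituting into the remaining equation gives: pair(C,char) ≐ pair(pair(T3,char),T3).
Decompose pair/2: C ≐ pair(T3,char),  char ≐ T3.
Bind C := pair(T3,char); no other remaining equation mentions C.
Bind T3 := char. Substituting into the earlier binding gives C := pair(char,char).
MGU = { U := char, C := pair(char,char), T3 := char }, so C := pair(char,char).

pair(char,char)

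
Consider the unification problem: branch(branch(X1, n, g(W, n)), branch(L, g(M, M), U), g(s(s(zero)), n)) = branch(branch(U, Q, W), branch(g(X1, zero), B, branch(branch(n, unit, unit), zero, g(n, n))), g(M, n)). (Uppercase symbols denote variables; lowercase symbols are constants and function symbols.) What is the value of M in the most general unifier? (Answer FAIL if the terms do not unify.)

FAIL

Decompose branch/3: branch(X1, n, g(W, n)) = branch(U, Q, W),  branch(L, g(M, M), U) = branch(g(X1, zero), B, branch(branch(n, unit, unit), zero, g(n, n))),  g(s(s(zero)), n) = g(M, n).
Decompose branch/3: X1 = U,  n = Q,  g(W, n) = W.
Bind X1 := U; substituting into the one remaining equation that mentions X1 gives: branch(L, g(M, M), U) = branch(g(U, zero), B, branch(branch(n, unit, unit), zero, g(n, n))).
Bind Q := n; no other remaining equation mentions Q.
Occurs check fails: W occurs in g(W, n); the equation W = g(W, n) has no finite solution.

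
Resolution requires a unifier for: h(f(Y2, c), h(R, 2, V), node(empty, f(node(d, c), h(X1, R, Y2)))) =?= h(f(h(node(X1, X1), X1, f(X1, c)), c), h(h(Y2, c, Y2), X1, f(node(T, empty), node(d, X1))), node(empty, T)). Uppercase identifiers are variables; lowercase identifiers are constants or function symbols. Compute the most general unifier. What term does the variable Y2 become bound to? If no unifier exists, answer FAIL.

Decompose h/3: f(Y2, c) =?= f(h(node(X1, X1), X1, f(X1, c)), c),  h(R, 2, V) =?= h(h(Y2, c, Y2), X1, f(node(T, empty), node(d, X1))),  node(empty, f(node(d, c), h(X1, R, Y2))) =?= node(empty, T).
Decompose f/2: Y2 =?= h(node(X1, X1), X1, f(X1, c)),  c =?= c.
Bind Y2 := h(node(X1, X1), X1, f(X1, c)); substituting into the 2 remaining equations that mention Y2 gives: h(R, 2, V) =?= h(h(h(node(X1, X1), X1, f(X1, c)), c, h(node(X1, X1), X1, f(X1, c))), X1, f(node(T, empty), node(d, X1))),  node(empty, f(node(d, c), h(X1, R, h(node(X1, X1), X1, f(X1, c))))) =?= node(empty, T).
Delete trivial equation c =?= c.
Decompose h/3: R =?= h(h(node(X1, X1), X1, f(X1, c)), c, h(node(X1, X1), X1, f(X1, c))),  2 =?= X1,  V =?= f(node(T, empty), node(d, X1)).
Bind R := h(h(node(X1, X1), X1, f(X1, c)), c, h(node(X1, X1), X1, f(X1, c))); substituting into the one remaining equation that mentions R gives: node(empty, f(node(d, c), h(X1, h(h(node(X1, X1), X1, f(X1, c)), c, h(node(X1, X1), X1, f(X1, c))), h(node(X1, X1), X1, f(X1, c))))) =?= node(empty, T).
Bind X1 := 2; substituting into the remaining equations gives: V =?= f(node(T, empty), node(d, 2)),  node(empty, f(node(d, c), h(2, h(h(node(2, 2), 2, f(2, c)), c, h(node(2, 2), 2, f(2, c))), h(node(2, 2), 2, f(2, c))))) =?= node(empty, T). Substituting into the earlier bindings gives Y2 := h(node(2, 2), 2, f(2, c)), R := h(h(node(2, 2), 2, f(2, c)), c, h(node(2, 2), 2, f(2, c))).
Bind V := f(node(T, empty), node(d, 2)); no other remaining equation mentions V.
Decompose node/2: empty =?= empty,  f(node(d, c), h(2, h(h(node(2, 2), 2, f(2, c)), c, h(node(2, 2), 2, f(2, c))), h(node(2, 2), 2, f(2, c)))) =?= T.
Delete trivial equation empty =?= empty.
Bind T := f(node(d, c), h(2, h(h(node(2, 2), 2, f(2, c)), c, h(node(2, 2), 2, f(2, c))), h(node(2, 2), 2, f(2, c)))). Substituting into the earlier binding gives V := f(node(f(node(d, c), h(2, h(h(node(2, 2), 2, f(2, c)), c, h(node(2, 2), 2, f(2, c))), h(node(2, 2), 2, f(2, c)))), empty), node(d, 2)).
MGU = { Y2 -> h(node(2, 2), 2, f(2, c)), R -> h(h(node(2, 2), 2, f(2, c)), c, h(node(2, 2), 2, f(2, c))), X1 -> 2, V -> f(node(f(node(d, c), h(2, h(h(node(2, 2), 2, f(2, c)), c, h(node(2, 2), 2, f(2, c))), h(node(2, 2), 2, f(2, c)))), empty), node(d, 2)), T -> f(node(d, c), h(2, h(h(node(2, 2), 2, f(2, c)), c, h(node(2, 2), 2, f(2, c))), h(node(2, 2), 2, f(2, c)))) }, so Y2 -> h(node(2, 2), 2, f(2, c)).

h(node(2, 2), 2, f(2, c))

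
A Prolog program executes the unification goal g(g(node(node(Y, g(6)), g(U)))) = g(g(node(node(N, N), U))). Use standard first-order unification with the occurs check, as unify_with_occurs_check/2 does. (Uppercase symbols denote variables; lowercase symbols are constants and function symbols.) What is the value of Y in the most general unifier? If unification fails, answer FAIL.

FAIL

Decompose g/1: g(node(node(Y, g(6)), g(U))) = g(node(node(N, N), U)).
Decompose g/1: node(node(Y, g(6)), g(U)) = node(node(N, N), U).
Decompose node/2: node(Y, g(6)) = node(N, N),  g(U) = U.
Decompose node/2: Y = N,  g(6) = N.
Bind Y := N; no other remaining equation mentions Y.
Bind N := g(6); no other remaining equation mentions N. Substituting into the earlier binding gives Y := g(6).
Occurs check fails: U occurs in g(U); the equation U = g(U) has no finite solution.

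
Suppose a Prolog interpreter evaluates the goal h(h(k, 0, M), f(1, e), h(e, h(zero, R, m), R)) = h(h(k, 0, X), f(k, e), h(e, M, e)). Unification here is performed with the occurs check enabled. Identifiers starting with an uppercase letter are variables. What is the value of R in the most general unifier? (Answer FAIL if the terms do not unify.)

FAIL

Decompose h/3: h(k, 0, M) = h(k, 0, X),  f(1, e) = f(k, e),  h(e, h(zero, R, m), R) = h(e, M, e).
Decompose h/3: k = k,  0 = 0,  M = X.
Delete trivial equation k = k.
Delete trivial equation 0 = 0.
Bind M := X; substituting into the one remaining equation that mentions M gives: h(e, h(zero, R, m), R) = h(e, X, e).
Decompose f/2: 1 = k,  e = e.
Clash: constants 1 and k differ; no unifier exists.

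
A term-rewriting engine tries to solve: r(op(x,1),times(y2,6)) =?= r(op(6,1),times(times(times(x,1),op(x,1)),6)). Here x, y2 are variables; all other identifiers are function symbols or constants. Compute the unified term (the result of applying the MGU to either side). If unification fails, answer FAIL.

Decompose r/2: op(x,1) =?= op(6,1),  times(y2,6) =?= times(times(times(x,1),op(x,1)),6).
Decompose op/2: x =?= 6,  1 =?= 1.
Bind x := 6; substituting into the one remaining equation that mentions x gives: times(y2,6) =?= times(times(times(6,1),op(6,1)),6).
Delete trivial equation 1 =?= 1.
Decompose times/2: y2 =?= times(times(6,1),op(6,1)),  6 =?= 6.
Bind y2 := times(times(6,1),op(6,1)); no other remaining equation mentions y2.
Delete trivial equation 6 =?= 6.
Applying the MGU to either side gives r(op(6,1),times(times(times(6,1),op(6,1)),6)).

r(op(6,1),times(times(times(6,1),op(6,1)),6))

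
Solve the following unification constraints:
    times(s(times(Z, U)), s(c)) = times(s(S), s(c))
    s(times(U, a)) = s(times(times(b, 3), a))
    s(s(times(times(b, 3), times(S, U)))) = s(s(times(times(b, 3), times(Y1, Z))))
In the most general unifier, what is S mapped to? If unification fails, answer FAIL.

times(times(b, 3), times(b, 3))

Decompose times/2: s(times(Z, U)) = s(S),  s(c) = s(c).
Decompose s/1: times(Z, U) = S.
Bind S := times(Z, U); substituting into the one remaining equation that mentions S gives: s(s(times(times(b, 3), times(times(Z, U), U)))) = s(s(times(times(b, 3), times(Y1, Z)))).
Delete trivial equation s(c) = s(c).
Decompose s/1: times(U, a) = times(times(b, 3), a).
Decompose times/2: U = times(b, 3),  a = a.
Bind U := times(b, 3); substituting into the one remaining equation that mentions U gives: s(s(times(times(b, 3), times(times(Z, times(b, 3)), times(b, 3))))) = s(s(times(times(b, 3), times(Y1, Z)))). Substituting into the earlier binding gives S := times(Z, times(b, 3)).
Delete trivial equation a = a.
Decompose s/1: s(times(times(b, 3), times(times(Z, times(b, 3)), times(b, 3)))) = s(times(times(b, 3), times(Y1, Z))).
Decompose s/1: times(times(b, 3), times(times(Z, times(b, 3)), times(b, 3))) = times(times(b, 3), times(Y1, Z)).
Decompose times/2: times(b, 3) = times(b, 3),  times(times(Z, times(b, 3)), times(b, 3)) = times(Y1, Z).
Delete trivial equation times(b, 3) = times(b, 3).
Decompose times/2: times(Z, times(b, 3)) = Y1,  times(b, 3) = Z.
Bind Y1 := times(Z, times(b, 3)); no other remaining equation mentions Y1.
Bind Z := times(b, 3). Substituting into the earlier bindings gives S := times(times(b, 3), times(b, 3)), Y1 := times(times(b, 3), times(b, 3)).
MGU = { S := times(times(b, 3), times(b, 3)), U := times(b, 3), Y1 := times(times(b, 3), times(b, 3)), Z := times(b, 3) }, so S := times(times(b, 3), times(b, 3)).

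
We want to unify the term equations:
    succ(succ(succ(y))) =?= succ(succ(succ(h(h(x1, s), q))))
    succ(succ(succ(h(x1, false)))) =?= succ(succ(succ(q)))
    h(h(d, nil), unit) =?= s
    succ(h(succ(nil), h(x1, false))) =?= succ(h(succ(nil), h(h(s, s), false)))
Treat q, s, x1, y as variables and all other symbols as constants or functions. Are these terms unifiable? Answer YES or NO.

YES

Decompose succ/1: succ(succ(y)) =?= succ(succ(h(h(x1, s), q))).
Decompose succ/1: succ(y) =?= succ(h(h(x1, s), q)).
Decompose succ/1: y =?= h(h(x1, s), q).
Bind y := h(h(x1, s), q); no other remaining equation mentions y.
Decompose succ/1: succ(succ(h(x1, false))) =?= succ(succ(q)).
Decompose succ/1: succ(h(x1, false)) =?= succ(q).
Decompose succ/1: h(x1, false) =?= q.
Bind q := h(x1, false); no other remaining equation mentions q. Substituting into the earlier binding gives y := h(h(x1, s), h(x1, false)).
Bind s := h(h(d, nil), unit); substituting into the remaining equation gives: succ(h(succ(nil), h(x1, false))) =?= succ(h(succ(nil), h(h(h(h(d, nil), unit), h(h(d, nil), unit)), false))). Substituting into the earlier binding gives y := h(h(x1, h(h(d, nil), unit)), h(x1, false)).
Decompose succ/1: h(succ(nil), h(x1, false)) =?= h(succ(nil), h(h(h(h(d, nil), unit), h(h(d, nil), unit)), false)).
Decompose h/2: succ(nil) =?= succ(nil),  h(x1, false) =?= h(h(h(h(d, nil), unit), h(h(d, nil), unit)), false).
Delete trivial equation succ(nil) =?= succ(nil).
Decompose h/2: x1 =?= h(h(h(d, nil), unit), h(h(d, nil), unit)),  false =?= false.
Bind x1 := h(h(h(d, nil), unit), h(h(d, nil), unit)); no other remaining equation mentions x1. Substituting into the earlier bindings gives y := h(h(h(h(h(d, nil), unit), h(h(d, nil), unit)), h(h(d, nil), unit)), h(h(h(h(d, nil), unit), h(h(d, nil), unit)), false)), q := h(h(h(h(d, nil), unit), h(h(d, nil), unit)), false).
Delete trivial equation false =?= false.
No equations remain and no clash or occurs-check failure arose, so a unifier exists.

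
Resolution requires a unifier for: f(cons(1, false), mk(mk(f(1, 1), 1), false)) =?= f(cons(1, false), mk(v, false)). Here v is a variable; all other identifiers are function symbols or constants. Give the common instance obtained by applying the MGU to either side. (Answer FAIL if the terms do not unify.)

Decompose f/2: cons(1, false) =?= cons(1, false),  mk(mk(f(1, 1), 1), false) =?= mk(v, false).
Delete trivial equation cons(1, false) =?= cons(1, false).
Decompose mk/2: mk(f(1, 1), 1) =?= v,  false =?= false.
Bind v := mk(f(1, 1), 1); no other remaining equation mentions v.
Delete trivial equation false =?= false.
Applying the MGU to either side gives f(cons(1, false), mk(mk(f(1, 1), 1), false)).

f(cons(1, false), mk(mk(f(1, 1), 1), false))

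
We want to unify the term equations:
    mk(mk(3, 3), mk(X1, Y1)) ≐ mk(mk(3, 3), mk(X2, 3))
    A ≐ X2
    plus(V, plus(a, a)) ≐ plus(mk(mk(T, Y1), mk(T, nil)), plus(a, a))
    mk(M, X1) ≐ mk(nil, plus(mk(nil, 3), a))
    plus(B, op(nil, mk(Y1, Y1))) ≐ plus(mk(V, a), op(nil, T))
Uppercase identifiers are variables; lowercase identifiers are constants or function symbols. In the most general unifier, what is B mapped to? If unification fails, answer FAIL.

mk(mk(mk(mk(3, 3), 3), mk(mk(3, 3), nil)), a)

Decompose mk/2: mk(3, 3) ≐ mk(3, 3),  mk(X1, Y1) ≐ mk(X2, 3).
Delete trivial equation mk(3, 3) ≐ mk(3, 3).
Decompose mk/2: X1 ≐ X2,  Y1 ≐ 3.
Bind X1 := X2; substituting into the one remaining equation that mentions X1 gives: mk(M, X2) ≐ mk(nil, plus(mk(nil, 3), a)).
Bind Y1 := 3; substituting into the 2 remaining equations that mention Y1 gives: plus(V, plus(a, a)) ≐ plus(mk(mk(T, 3), mk(T, nil)), plus(a, a)),  plus(B, op(nil, mk(3, 3))) ≐ plus(mk(V, a), op(nil, T)).
Bind A := X2; no other remaining equation mentions A.
Decompose plus/2: V ≐ mk(mk(T, 3), mk(T, nil)),  plus(a, a) ≐ plus(a, a).
Bind V := mk(mk(T, 3), mk(T, nil)); substituting into the one remaining equation that mentions V gives: plus(B, op(nil, mk(3, 3))) ≐ plus(mk(mk(mk(T, 3), mk(T, nil)), a), op(nil, T)).
Delete trivial equation plus(a, a) ≐ plus(a, a).
Decompose mk/2: M ≐ nil,  X2 ≐ plus(mk(nil, 3), a).
Bind M := nil; no other remaining equation mentions M.
Bind X2 := plus(mk(nil, 3), a); no other remaining equation mentions X2. Substituting into the earlier bindings gives X1 := plus(mk(nil, 3), a), A := plus(mk(nil, 3), a).
Decompose plus/2: B ≐ mk(mk(mk(T, 3), mk(T, nil)), a),  op(nil, mk(3, 3)) ≐ op(nil, T).
Bind B := mk(mk(mk(T, 3), mk(T, nil)), a); no other remaining equation mentions B.
Decompose op/2: nil ≐ nil,  mk(3, 3) ≐ T.
Delete trivial equation nil ≐ nil.
Bind T := mk(3, 3). Substituting into the earlier bindings gives V := mk(mk(mk(3, 3), 3), mk(mk(3, 3), nil)), B := mk(mk(mk(mk(3, 3), 3), mk(mk(3, 3), nil)), a).
MGU = { X1 ↦ plus(mk(nil, 3), a), Y1 ↦ 3, A ↦ plus(mk(nil, 3), a), V ↦ mk(mk(mk(3, 3), 3), mk(mk(3, 3), nil)), M ↦ nil, X2 ↦ plus(mk(nil, 3), a), B ↦ mk(mk(mk(mk(3, 3), 3), mk(mk(3, 3), nil)), a), T ↦ mk(3, 3) }, so B ↦ mk(mk(mk(mk(3, 3), 3), mk(mk(3, 3), nil)), a).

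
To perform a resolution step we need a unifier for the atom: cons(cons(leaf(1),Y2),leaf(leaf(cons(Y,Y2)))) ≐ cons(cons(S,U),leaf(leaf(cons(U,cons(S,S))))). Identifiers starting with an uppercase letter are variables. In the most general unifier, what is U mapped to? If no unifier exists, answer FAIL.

cons(leaf(1),leaf(1))

Decompose cons/2: cons(leaf(1),Y2) ≐ cons(S,U),  leaf(leaf(cons(Y,Y2))) ≐ leaf(leaf(cons(U,cons(S,S)))).
Decompose cons/2: leaf(1) ≐ S,  Y2 ≐ U.
Bind S := leaf(1); substituting into the one remaining equation that mentions S gives: leaf(leaf(cons(Y,Y2))) ≐ leaf(leaf(cons(U,cons(leaf(1),leaf(1))))).
Bind Y2 := U; substituting into the remaining equation gives: leaf(leaf(cons(Y,U))) ≐ leaf(leaf(cons(U,cons(leaf(1),leaf(1))))).
Decompose leaf/1: leaf(cons(Y,U)) ≐ leaf(cons(U,cons(leaf(1),leaf(1)))).
Decompose leaf/1: cons(Y,U) ≐ cons(U,cons(leaf(1),leaf(1))).
Decompose cons/2: Y ≐ U,  U ≐ cons(leaf(1),leaf(1)).
Bind Y := U; no other remaining equation mentions Y.
Bind U := cons(leaf(1),leaf(1)). Substituting into the earlier bindings gives Y2 := cons(leaf(1),leaf(1)), Y := cons(leaf(1),leaf(1)).
MGU = { S ↦ leaf(1), Y2 ↦ cons(leaf(1),leaf(1)), Y ↦ cons(leaf(1),leaf(1)), U ↦ cons(leaf(1),leaf(1)) }, so U ↦ cons(leaf(1),leaf(1)).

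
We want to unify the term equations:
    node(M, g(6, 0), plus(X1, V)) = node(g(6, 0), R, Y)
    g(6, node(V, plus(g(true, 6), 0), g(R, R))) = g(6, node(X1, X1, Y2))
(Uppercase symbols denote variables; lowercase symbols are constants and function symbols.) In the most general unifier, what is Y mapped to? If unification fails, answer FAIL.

Decompose node/3: M = g(6, 0),  g(6, 0) = R,  plus(X1, V) = Y.
Bind M := g(6, 0); no other remaining equation mentions M.
Bind R := g(6, 0); substituting into the one remaining equation that mentions R gives: g(6, node(V, plus(g(true, 6), 0), g(g(6, 0), g(6, 0)))) = g(6, node(X1, X1, Y2)).
Bind Y := plus(X1, V); no other remaining equation mentions Y.
Decompose g/2: 6 = 6,  node(V, plus(g(true, 6), 0), g(g(6, 0), g(6, 0))) = node(X1, X1, Y2).
Delete trivial equation 6 = 6.
Decompose node/3: V = X1,  plus(g(true, 6), 0) = X1,  g(g(6, 0), g(6, 0)) = Y2.
Bind V := X1; no other remaining equation mentions V. Substituting into the earlier binding gives Y := plus(X1, X1).
Bind X1 := plus(g(true, 6), 0); no other remaining equation mentions X1. Substituting into the earlier bindings gives Y := plus(plus(g(true, 6), 0), plus(g(true, 6), 0)), V := plus(g(true, 6), 0).
Bind Y2 := g(g(6, 0), g(6, 0)).
MGU = { M := g(6, 0), R := g(6, 0), Y := plus(plus(g(true, 6), 0), plus(g(true, 6), 0)), V := plus(g(true, 6), 0), X1 := plus(g(true, 6), 0), Y2 := g(g(6, 0), g(6, 0)) }, so Y := plus(plus(g(true, 6), 0), plus(g(true, 6), 0)).

plus(plus(g(true, 6), 0), plus(g(true, 6), 0))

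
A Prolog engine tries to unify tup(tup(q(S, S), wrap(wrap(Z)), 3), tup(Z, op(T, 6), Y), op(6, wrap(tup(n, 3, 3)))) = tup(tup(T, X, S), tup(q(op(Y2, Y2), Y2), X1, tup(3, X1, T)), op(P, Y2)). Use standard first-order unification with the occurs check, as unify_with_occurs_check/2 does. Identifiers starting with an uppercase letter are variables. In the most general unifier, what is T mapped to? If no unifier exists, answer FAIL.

q(3, 3)

Decompose tup/3: tup(q(S, S), wrap(wrap(Z)), 3) = tup(T, X, S),  tup(Z, op(T, 6), Y) = tup(q(op(Y2, Y2), Y2), X1, tup(3, X1, T)),  op(6, wrap(tup(n, 3, 3))) = op(P, Y2).
Decompose tup/3: q(S, S) = T,  wrap(wrap(Z)) = X,  3 = S.
Bind T := q(S, S); substituting into the one remaining equation that mentions T gives: tup(Z, op(q(S, S), 6), Y) = tup(q(op(Y2, Y2), Y2), X1, tup(3, X1, q(S, S))).
Bind X := wrap(wrap(Z)); no other remaining equation mentions X.
Bind S := 3; substituting into the one remaining equation that mentions S gives: tup(Z, op(q(3, 3), 6), Y) = tup(q(op(Y2, Y2), Y2), X1, tup(3, X1, q(3, 3))). Substituting into the earlier binding gives T := q(3, 3).
Decompose tup/3: Z = q(op(Y2, Y2), Y2),  op(q(3, 3), 6) = X1,  Y = tup(3, X1, q(3, 3)).
Bind Z := q(op(Y2, Y2), Y2); no other remaining equation mentions Z. Substituting into the earlier binding gives X := wrap(wrap(q(op(Y2, Y2), Y2))).
Bind X1 := op(q(3, 3), 6); substituting into the one remaining equation that mentions X1 gives: Y = tup(3, op(q(3, 3), 6), q(3, 3)).
Bind Y := tup(3, op(q(3, 3), 6), q(3, 3)); no other remaining equation mentions Y.
Decompose op/2: 6 = P,  wrap(tup(n, 3, 3)) = Y2.
Bind P := 6; no other remaining equation mentions P.
Bind Y2 := wrap(tup(n, 3, 3)). Substituting into the earlier bindings gives X := wrap(wrap(q(op(wrap(tup(n, 3, 3)), wrap(tup(n, 3, 3))), wrap(tup(n, 3, 3))))), Z := q(op(wrap(tup(n, 3, 3)), wrap(tup(n, 3, 3))), wrap(tup(n, 3, 3))).
MGU = { T -> q(3, 3), X -> wrap(wrap(q(op(wrap(tup(n, 3, 3)), wrap(tup(n, 3, 3))), wrap(tup(n, 3, 3))))), S -> 3, Z -> q(op(wrap(tup(n, 3, 3)), wrap(tup(n, 3, 3))), wrap(tup(n, 3, 3))), X1 -> op(q(3, 3), 6), Y -> tup(3, op(q(3, 3), 6), q(3, 3)), P -> 6, Y2 -> wrap(tup(n, 3, 3)) }, so T -> q(3, 3).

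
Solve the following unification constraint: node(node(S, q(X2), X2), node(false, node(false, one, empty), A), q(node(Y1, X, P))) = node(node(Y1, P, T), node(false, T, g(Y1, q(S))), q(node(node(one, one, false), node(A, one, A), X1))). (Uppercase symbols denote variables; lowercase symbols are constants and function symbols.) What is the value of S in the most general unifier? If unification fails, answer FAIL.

Decompose node/3: node(S, q(X2), X2) = node(Y1, P, T),  node(false, node(false, one, empty), A) = node(false, T, g(Y1, q(S))),  q(node(Y1, X, P)) = q(node(node(one, one, false), node(A, one, A), X1)).
Decompose node/3: S = Y1,  q(X2) = P,  X2 = T.
Bind S := Y1; substituting into the one remaining equation that mentions S gives: node(false, node(false, one, empty), A) = node(false, T, g(Y1, q(Y1))).
Bind P := q(X2); substituting into the one remaining equation that mentions P gives: q(node(Y1, X, q(X2))) = q(node(node(one, one, false), node(A, one, A), X1)).
Bind X2 := T; substituting into the one remaining equation that mentions X2 gives: q(node(Y1, X, q(T))) = q(node(node(one, one, false), node(A, one, A), X1)). Substituting into the earlier binding gives P := q(T).
Decompose node/3: false = false,  node(false, one, empty) = T,  A = g(Y1, q(Y1)).
Delete trivial equation false = false.
Bind T := node(false, one, empty); substituting into the one remaining equation that mentions T gives: q(node(Y1, X, q(node(false, one, empty)))) = q(node(node(one, one, false), node(A, one, A), X1)). Substituting into the earlier bindings gives P := q(node(false, one, empty)), X2 := node(false, one, empty).
Bind A := g(Y1, q(Y1)); substituting into the remaining equation gives: q(node(Y1, X, q(node(false, one, empty)))) = q(node(node(one, one, false), node(g(Y1, q(Y1)), one, g(Y1, q(Y1))), X1)).
Decompose q/1: node(Y1, X, q(node(false, one, empty))) = node(node(one, one, false), node(g(Y1, q(Y1)), one, g(Y1, q(Y1))), X1).
Decompose node/3: Y1 = node(one, one, false),  X = node(g(Y1, q(Y1)), one, g(Y1, q(Y1))),  q(node(false, one, empty)) = X1.
Bind Y1 := node(one, one, false); substituting into the one remaining equation that mentions Y1 gives: X = node(g(node(one, one, false), q(node(one, one, false))), one, g(node(one, one, false), q(node(one, one, false)))). Substituting into the earlier bindings gives S := node(one, one, false), A := g(node(one, one, false), q(node(one, one, false))).
Bind X := node(g(node(one, one, false), q(node(one, one, false))), one, g(node(one, one, false), q(node(one, one, false)))); no other remaining equation mentions X.
Bind X1 := q(node(false, one, empty)).
MGU = { S -> node(one, one, false), P -> q(node(false, one, empty)), X2 -> node(false, one, empty), T -> node(false, one, empty), A -> g(node(one, one, false), q(node(one, one, false))), Y1 -> node(one, one, false), X -> node(g(node(one, one, false), q(node(one, one, false))), one, g(node(one, one, false), q(node(one, one, false)))), X1 -> q(node(false, one, empty)) }, so S -> node(one, one, false).

node(one, one, false)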